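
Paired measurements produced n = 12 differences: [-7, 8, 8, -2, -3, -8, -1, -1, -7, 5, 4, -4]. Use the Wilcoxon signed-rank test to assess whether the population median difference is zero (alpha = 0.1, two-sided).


Step 1: Drop any zero differences (none here) and take |d_i|.
|d| = [7, 8, 8, 2, 3, 8, 1, 1, 7, 5, 4, 4]
Step 2: Midrank |d_i| (ties get averaged ranks).
ranks: |7|->8.5, |8|->11, |8|->11, |2|->3, |3|->4, |8|->11, |1|->1.5, |1|->1.5, |7|->8.5, |5|->7, |4|->5.5, |4|->5.5
Step 3: Attach original signs; sum ranks with positive sign and with negative sign.
W+ = 11 + 11 + 7 + 5.5 = 34.5
W- = 8.5 + 3 + 4 + 11 + 1.5 + 1.5 + 8.5 + 5.5 = 43.5
(Check: W+ + W- = 78 should equal n(n+1)/2 = 78.)
Step 4: Test statistic W = min(W+, W-) = 34.5.
Step 5: Ties in |d|, so use the tie-corrected normal approximation.
        E[W] = n(n+1)/4 = 12*13/4 = 39.
        Tie groups: |d|=1 (t=2), |d|=4 (t=2), |d|=7 (t=2), |d|=8 (t=3); sum(t^3 - t) = 42.
        Var[W] = n(n+1)(2n+1)/24 - sum(t^3-t)/48 = 3900/24 - 42/48 = 161.625.
        z = (W - E[W]) / sqrt(Var[W]) = (34.5 - 39) / 12.7132 = -0.3540.
        Two-sided p = 2*Phi(z) = 0.723366.
Step 6: alpha = 0.1. fail to reject H0.

W+ = 34.5, W- = 43.5, W = min = 34.5, p = 0.723366, fail to reject H0.


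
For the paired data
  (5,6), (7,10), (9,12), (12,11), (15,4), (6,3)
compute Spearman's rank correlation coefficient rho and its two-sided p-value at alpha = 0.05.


Step 1: Rank x and y separately (midranks; no ties here).
rank(x): 5->1, 7->3, 9->4, 12->5, 15->6, 6->2
rank(y): 6->3, 10->4, 12->6, 11->5, 4->2, 3->1
Step 2: d_i = R_x(i) - R_y(i); compute d_i^2.
  (1-3)^2=4, (3-4)^2=1, (4-6)^2=4, (5-5)^2=0, (6-2)^2=16, (2-1)^2=1
sum(d^2) = 26.
Step 3: rho = 1 - 6*26 / (6*(6^2 - 1)) = 1 - 156/210 = 0.257143.
Step 4: Under H0, t = rho * sqrt((n-2)/(1-rho^2)) = 0.5322 ~ t(4).
Step 5: Two-sided p-value from the t-distribution with 4 df = 0.622787.
Step 6: alpha = 0.05. fail to reject H0.

rho = 0.2571, p = 0.622787, fail to reject H0 at alpha = 0.05.


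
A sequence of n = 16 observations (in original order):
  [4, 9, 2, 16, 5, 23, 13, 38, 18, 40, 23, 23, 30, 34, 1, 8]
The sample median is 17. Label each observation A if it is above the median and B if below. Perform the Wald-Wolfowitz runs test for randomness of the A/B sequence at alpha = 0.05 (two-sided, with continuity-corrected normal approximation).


Step 1: Compute median = 17; label A = above, B = below.
Labels in order: BBBBBABAAAAAAABB  (n_A = 8, n_B = 8)
Step 2: Count runs R = 5.
Step 3: Under H0 (random ordering), E[R] = 2*n_A*n_B/(n_A+n_B) + 1 = 2*8*8/16 + 1 = 9.0000.
        Var[R] = 2*n_A*n_B*(2*n_A*n_B - n_A - n_B) / ((n_A+n_B)^2 * (n_A+n_B-1)) = 14336/3840 = 3.7333.
        SD[R] = 1.9322.
Step 4: Continuity-corrected z = (R + 0.5 - E[R]) / SD[R] = (5 + 0.5 - 9.0000) / 1.9322 = -1.8114.
Step 5: Two-sided p-value via normal approximation = 2*(1 - Phi(|z|)) = 0.070076.
Step 6: alpha = 0.05. fail to reject H0.

R = 5, z = -1.8114, p = 0.070076, fail to reject H0.


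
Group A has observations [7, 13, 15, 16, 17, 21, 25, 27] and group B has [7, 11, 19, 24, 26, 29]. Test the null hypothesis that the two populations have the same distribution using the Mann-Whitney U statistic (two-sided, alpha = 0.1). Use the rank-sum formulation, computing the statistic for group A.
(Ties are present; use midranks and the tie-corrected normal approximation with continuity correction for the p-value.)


Step 1: Combine and sort all 14 observations; assign midranks.
sorted (value, group): (7,X), (7,Y), (11,Y), (13,X), (15,X), (16,X), (17,X), (19,Y), (21,X), (24,Y), (25,X), (26,Y), (27,X), (29,Y)
ranks: 7->1.5, 7->1.5, 11->3, 13->4, 15->5, 16->6, 17->7, 19->8, 21->9, 24->10, 25->11, 26->12, 27->13, 29->14
Step 2: Rank sum for X: R1 = 1.5 + 4 + 5 + 6 + 7 + 9 + 11 + 13 = 56.5.
Step 3: U_X = R1 - n1(n1+1)/2 = 56.5 - 8*9/2 = 56.5 - 36 = 20.5.
       U_Y = n1*n2 - U_X = 48 - 20.5 = 27.5.
Step 4: Ties are present, so use the tie-corrected normal approximation (with continuity correction) for the p-value.
Step 5: p-value = 0.698220; compare to alpha = 0.1. fail to reject H0.

U_X = 20.5, p = 0.698220, fail to reject H0 at alpha = 0.1.


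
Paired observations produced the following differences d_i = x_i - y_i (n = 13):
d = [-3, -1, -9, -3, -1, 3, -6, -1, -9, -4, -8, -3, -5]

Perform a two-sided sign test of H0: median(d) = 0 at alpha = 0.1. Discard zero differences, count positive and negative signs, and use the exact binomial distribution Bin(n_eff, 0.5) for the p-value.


Step 1: Discard zero differences. Original n = 13; n_eff = number of nonzero differences = 13.
Nonzero differences (with sign): -3, -1, -9, -3, -1, +3, -6, -1, -9, -4, -8, -3, -5
Step 2: Count signs: positive = 1, negative = 12.
Step 3: Under H0: P(positive) = 0.5, so the number of positives S ~ Bin(13, 0.5).
Step 4: Two-sided exact p-value = sum of Bin(13,0.5) probabilities at or below the observed probability = 0.003418.
Step 5: alpha = 0.1. reject H0.

n_eff = 13, pos = 1, neg = 12, p = 0.003418, reject H0.


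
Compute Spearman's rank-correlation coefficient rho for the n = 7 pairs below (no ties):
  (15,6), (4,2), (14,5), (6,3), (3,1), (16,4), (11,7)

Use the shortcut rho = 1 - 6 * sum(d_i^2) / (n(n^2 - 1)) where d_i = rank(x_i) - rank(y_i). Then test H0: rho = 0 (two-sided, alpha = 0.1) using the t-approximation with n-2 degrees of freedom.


Step 1: Rank x and y separately (midranks; no ties here).
rank(x): 15->6, 4->2, 14->5, 6->3, 3->1, 16->7, 11->4
rank(y): 6->6, 2->2, 5->5, 3->3, 1->1, 4->4, 7->7
Step 2: d_i = R_x(i) - R_y(i); compute d_i^2.
  (6-6)^2=0, (2-2)^2=0, (5-5)^2=0, (3-3)^2=0, (1-1)^2=0, (7-4)^2=9, (4-7)^2=9
sum(d^2) = 18.
Step 3: rho = 1 - 6*18 / (7*(7^2 - 1)) = 1 - 108/336 = 0.678571.
Step 4: Under H0, t = rho * sqrt((n-2)/(1-rho^2)) = 2.0657 ~ t(5).
Step 5: Two-sided p-value from the t-distribution with 5 df = 0.093750.
Step 6: alpha = 0.1. reject H0.

rho = 0.6786, p = 0.093750, reject H0 at alpha = 0.1.


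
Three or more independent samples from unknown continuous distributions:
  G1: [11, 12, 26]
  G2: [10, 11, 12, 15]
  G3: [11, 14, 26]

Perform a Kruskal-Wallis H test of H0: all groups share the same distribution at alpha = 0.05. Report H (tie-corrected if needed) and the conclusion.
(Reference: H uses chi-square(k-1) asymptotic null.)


Step 1: Combine all N = 10 observations and assign midranks.
sorted (value, group, rank): (10,G2,1), (11,G1,3), (11,G2,3), (11,G3,3), (12,G1,5.5), (12,G2,5.5), (14,G3,7), (15,G2,8), (26,G1,9.5), (26,G3,9.5)
Step 2: Sum ranks within each group.
R_1 = 18 (n_1 = 3)
R_2 = 17.5 (n_2 = 4)
R_3 = 19.5 (n_3 = 3)
Step 3: H = 12/(N(N+1)) * sum(R_i^2/n_i) - 3(N+1)
     = 12/(10*11) * (18^2/3 + 17.5^2/4 + 19.5^2/3) - 3*11
     = 0.109091 * 311.312 - 33
     = 0.961364.
Step 4: Ties present; correction factor C = 1 - 36/(10^3 - 10) = 0.963636. Corrected H = 0.961364 / 0.963636 = 0.997642.
Step 5: Under H0, H ~ chi^2(2); p-value = 0.607246.
Step 6: alpha = 0.05. fail to reject H0.

H = 0.9976, df = 2, p = 0.607246, fail to reject H0.


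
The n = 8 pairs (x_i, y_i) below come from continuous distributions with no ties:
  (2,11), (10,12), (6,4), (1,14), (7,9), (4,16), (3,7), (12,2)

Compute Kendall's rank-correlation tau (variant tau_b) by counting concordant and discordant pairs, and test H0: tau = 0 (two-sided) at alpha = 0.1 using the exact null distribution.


Step 1: Enumerate the 28 unordered pairs (i,j) with i<j and classify each by sign(x_j-x_i) * sign(y_j-y_i).
  (1,2):dx=+8,dy=+1->C; (1,3):dx=+4,dy=-7->D; (1,4):dx=-1,dy=+3->D; (1,5):dx=+5,dy=-2->D
  (1,6):dx=+2,dy=+5->C; (1,7):dx=+1,dy=-4->D; (1,8):dx=+10,dy=-9->D; (2,3):dx=-4,dy=-8->C
  (2,4):dx=-9,dy=+2->D; (2,5):dx=-3,dy=-3->C; (2,6):dx=-6,dy=+4->D; (2,7):dx=-7,dy=-5->C
  (2,8):dx=+2,dy=-10->D; (3,4):dx=-5,dy=+10->D; (3,5):dx=+1,dy=+5->C; (3,6):dx=-2,dy=+12->D
  (3,7):dx=-3,dy=+3->D; (3,8):dx=+6,dy=-2->D; (4,5):dx=+6,dy=-5->D; (4,6):dx=+3,dy=+2->C
  (4,7):dx=+2,dy=-7->D; (4,8):dx=+11,dy=-12->D; (5,6):dx=-3,dy=+7->D; (5,7):dx=-4,dy=-2->C
  (5,8):dx=+5,dy=-7->D; (6,7):dx=-1,dy=-9->C; (6,8):dx=+8,dy=-14->D; (7,8):dx=+9,dy=-5->D
Step 2: C = 9, D = 19, total pairs = 28.
Step 3: tau = (C - D)/(n(n-1)/2) = (9 - 19)/28 = -0.357143.
Step 4: Exact two-sided p-value (enumerate n! = 40320 permutations of y under H0): p = 0.275099.
Step 5: alpha = 0.1. fail to reject H0.

tau_b = -0.3571 (C=9, D=19), p = 0.275099, fail to reject H0.


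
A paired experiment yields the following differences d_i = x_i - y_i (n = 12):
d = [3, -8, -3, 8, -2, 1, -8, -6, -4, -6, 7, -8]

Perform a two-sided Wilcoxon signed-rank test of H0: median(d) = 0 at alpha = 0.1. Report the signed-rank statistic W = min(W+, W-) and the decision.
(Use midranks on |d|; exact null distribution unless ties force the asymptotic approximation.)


Step 1: Drop any zero differences (none here) and take |d_i|.
|d| = [3, 8, 3, 8, 2, 1, 8, 6, 4, 6, 7, 8]
Step 2: Midrank |d_i| (ties get averaged ranks).
ranks: |3|->3.5, |8|->10.5, |3|->3.5, |8|->10.5, |2|->2, |1|->1, |8|->10.5, |6|->6.5, |4|->5, |6|->6.5, |7|->8, |8|->10.5
Step 3: Attach original signs; sum ranks with positive sign and with negative sign.
W+ = 3.5 + 10.5 + 1 + 8 = 23
W- = 10.5 + 3.5 + 2 + 10.5 + 6.5 + 5 + 6.5 + 10.5 = 55
(Check: W+ + W- = 78 should equal n(n+1)/2 = 78.)
Step 4: Test statistic W = min(W+, W-) = 23.
Step 5: Ties in |d|, so use the tie-corrected normal approximation.
        E[W] = n(n+1)/4 = 12*13/4 = 39.
        Tie groups: |d|=3 (t=2), |d|=6 (t=2), |d|=8 (t=4); sum(t^3 - t) = 72.
        Var[W] = n(n+1)(2n+1)/24 - sum(t^3-t)/48 = 3900/24 - 72/48 = 161.
        z = (W - E[W]) / sqrt(Var[W]) = (23 - 39) / 12.6886 = -1.2610.
        Two-sided p = 2*Phi(z) = 0.207317.
Step 6: alpha = 0.1. fail to reject H0.

W+ = 23, W- = 55, W = min = 23, p = 0.207317, fail to reject H0.


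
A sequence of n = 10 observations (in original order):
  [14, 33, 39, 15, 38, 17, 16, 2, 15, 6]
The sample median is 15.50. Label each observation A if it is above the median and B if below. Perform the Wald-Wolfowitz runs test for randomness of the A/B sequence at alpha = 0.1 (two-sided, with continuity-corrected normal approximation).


Step 1: Compute median = 15.50; label A = above, B = below.
Labels in order: BAABAAABBB  (n_A = 5, n_B = 5)
Step 2: Count runs R = 5.
Step 3: Under H0 (random ordering), E[R] = 2*n_A*n_B/(n_A+n_B) + 1 = 2*5*5/10 + 1 = 6.0000.
        Var[R] = 2*n_A*n_B*(2*n_A*n_B - n_A - n_B) / ((n_A+n_B)^2 * (n_A+n_B-1)) = 2000/900 = 2.2222.
        SD[R] = 1.4907.
Step 4: Continuity-corrected z = (R + 0.5 - E[R]) / SD[R] = (5 + 0.5 - 6.0000) / 1.4907 = -0.3354.
Step 5: Two-sided p-value via normal approximation = 2*(1 - Phi(|z|)) = 0.737316.
Step 6: alpha = 0.1. fail to reject H0.

R = 5, z = -0.3354, p = 0.737316, fail to reject H0.


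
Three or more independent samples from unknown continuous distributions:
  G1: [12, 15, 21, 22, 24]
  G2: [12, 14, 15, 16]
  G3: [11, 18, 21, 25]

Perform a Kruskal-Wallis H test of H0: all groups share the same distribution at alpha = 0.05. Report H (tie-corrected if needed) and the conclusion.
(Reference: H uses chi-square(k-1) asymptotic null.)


Step 1: Combine all N = 13 observations and assign midranks.
sorted (value, group, rank): (11,G3,1), (12,G1,2.5), (12,G2,2.5), (14,G2,4), (15,G1,5.5), (15,G2,5.5), (16,G2,7), (18,G3,8), (21,G1,9.5), (21,G3,9.5), (22,G1,11), (24,G1,12), (25,G3,13)
Step 2: Sum ranks within each group.
R_1 = 40.5 (n_1 = 5)
R_2 = 19 (n_2 = 4)
R_3 = 31.5 (n_3 = 4)
Step 3: H = 12/(N(N+1)) * sum(R_i^2/n_i) - 3(N+1)
     = 12/(13*14) * (40.5^2/5 + 19^2/4 + 31.5^2/4) - 3*14
     = 0.065934 * 666.362 - 42
     = 1.935989.
Step 4: Ties present; correction factor C = 1 - 18/(13^3 - 13) = 0.991758. Corrected H = 1.935989 / 0.991758 = 1.952078.
Step 5: Under H0, H ~ chi^2(2); p-value = 0.376801.
Step 6: alpha = 0.05. fail to reject H0.

H = 1.9521, df = 2, p = 0.376801, fail to reject H0.


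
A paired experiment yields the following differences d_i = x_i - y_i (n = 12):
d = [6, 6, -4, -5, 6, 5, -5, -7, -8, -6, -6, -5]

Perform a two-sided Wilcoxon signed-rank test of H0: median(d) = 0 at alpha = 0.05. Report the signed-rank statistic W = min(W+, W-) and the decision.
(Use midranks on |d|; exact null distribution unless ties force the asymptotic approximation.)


Step 1: Drop any zero differences (none here) and take |d_i|.
|d| = [6, 6, 4, 5, 6, 5, 5, 7, 8, 6, 6, 5]
Step 2: Midrank |d_i| (ties get averaged ranks).
ranks: |6|->8, |6|->8, |4|->1, |5|->3.5, |6|->8, |5|->3.5, |5|->3.5, |7|->11, |8|->12, |6|->8, |6|->8, |5|->3.5
Step 3: Attach original signs; sum ranks with positive sign and with negative sign.
W+ = 8 + 8 + 8 + 3.5 = 27.5
W- = 1 + 3.5 + 3.5 + 11 + 12 + 8 + 8 + 3.5 = 50.5
(Check: W+ + W- = 78 should equal n(n+1)/2 = 78.)
Step 4: Test statistic W = min(W+, W-) = 27.5.
Step 5: Ties in |d|, so use the tie-corrected normal approximation.
        E[W] = n(n+1)/4 = 12*13/4 = 39.
        Tie groups: |d|=5 (t=4), |d|=6 (t=5); sum(t^3 - t) = 180.
        Var[W] = n(n+1)(2n+1)/24 - sum(t^3-t)/48 = 3900/24 - 180/48 = 158.75.
        z = (W - E[W]) / sqrt(Var[W]) = (27.5 - 39) / 12.5996 = -0.9127.
        Two-sided p = 2*Phi(z) = 0.361386.
Step 6: alpha = 0.05. fail to reject H0.

W+ = 27.5, W- = 50.5, W = min = 27.5, p = 0.361386, fail to reject H0.


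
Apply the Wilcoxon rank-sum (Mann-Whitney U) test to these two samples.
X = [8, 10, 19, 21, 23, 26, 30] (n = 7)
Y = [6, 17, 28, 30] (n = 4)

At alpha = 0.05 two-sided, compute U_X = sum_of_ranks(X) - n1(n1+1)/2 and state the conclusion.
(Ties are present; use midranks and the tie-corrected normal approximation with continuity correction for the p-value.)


Step 1: Combine and sort all 11 observations; assign midranks.
sorted (value, group): (6,Y), (8,X), (10,X), (17,Y), (19,X), (21,X), (23,X), (26,X), (28,Y), (30,X), (30,Y)
ranks: 6->1, 8->2, 10->3, 17->4, 19->5, 21->6, 23->7, 26->8, 28->9, 30->10.5, 30->10.5
Step 2: Rank sum for X: R1 = 2 + 3 + 5 + 6 + 7 + 8 + 10.5 = 41.5.
Step 3: U_X = R1 - n1(n1+1)/2 = 41.5 - 7*8/2 = 41.5 - 28 = 13.5.
       U_Y = n1*n2 - U_X = 28 - 13.5 = 14.5.
Step 4: Ties are present, so use the tie-corrected normal approximation (with continuity correction) for the p-value.
Step 5: p-value = 1.000000; compare to alpha = 0.05. fail to reject H0.

U_X = 13.5, p = 1.000000, fail to reject H0 at alpha = 0.05.


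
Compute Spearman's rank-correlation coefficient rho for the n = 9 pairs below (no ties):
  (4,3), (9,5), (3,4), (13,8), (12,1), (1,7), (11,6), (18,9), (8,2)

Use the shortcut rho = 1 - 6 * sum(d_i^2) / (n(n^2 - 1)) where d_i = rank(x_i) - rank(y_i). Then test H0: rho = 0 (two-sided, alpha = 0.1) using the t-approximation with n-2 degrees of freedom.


Step 1: Rank x and y separately (midranks; no ties here).
rank(x): 4->3, 9->5, 3->2, 13->8, 12->7, 1->1, 11->6, 18->9, 8->4
rank(y): 3->3, 5->5, 4->4, 8->8, 1->1, 7->7, 6->6, 9->9, 2->2
Step 2: d_i = R_x(i) - R_y(i); compute d_i^2.
  (3-3)^2=0, (5-5)^2=0, (2-4)^2=4, (8-8)^2=0, (7-1)^2=36, (1-7)^2=36, (6-6)^2=0, (9-9)^2=0, (4-2)^2=4
sum(d^2) = 80.
Step 3: rho = 1 - 6*80 / (9*(9^2 - 1)) = 1 - 480/720 = 0.333333.
Step 4: Under H0, t = rho * sqrt((n-2)/(1-rho^2)) = 0.9354 ~ t(7).
Step 5: Two-sided p-value from the t-distribution with 7 df = 0.380713.
Step 6: alpha = 0.1. fail to reject H0.

rho = 0.3333, p = 0.380713, fail to reject H0 at alpha = 0.1.


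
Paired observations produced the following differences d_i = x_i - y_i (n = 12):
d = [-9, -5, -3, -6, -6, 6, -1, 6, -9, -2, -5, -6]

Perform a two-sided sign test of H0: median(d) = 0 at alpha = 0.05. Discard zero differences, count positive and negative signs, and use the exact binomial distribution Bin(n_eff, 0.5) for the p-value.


Step 1: Discard zero differences. Original n = 12; n_eff = number of nonzero differences = 12.
Nonzero differences (with sign): -9, -5, -3, -6, -6, +6, -1, +6, -9, -2, -5, -6
Step 2: Count signs: positive = 2, negative = 10.
Step 3: Under H0: P(positive) = 0.5, so the number of positives S ~ Bin(12, 0.5).
Step 4: Two-sided exact p-value = sum of Bin(12,0.5) probabilities at or below the observed probability = 0.038574.
Step 5: alpha = 0.05. reject H0.

n_eff = 12, pos = 2, neg = 10, p = 0.038574, reject H0.


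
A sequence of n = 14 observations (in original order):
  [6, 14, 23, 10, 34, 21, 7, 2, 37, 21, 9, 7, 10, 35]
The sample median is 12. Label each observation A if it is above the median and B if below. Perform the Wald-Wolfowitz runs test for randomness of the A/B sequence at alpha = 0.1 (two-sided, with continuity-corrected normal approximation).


Step 1: Compute median = 12; label A = above, B = below.
Labels in order: BAABAABBAABBBA  (n_A = 7, n_B = 7)
Step 2: Count runs R = 8.
Step 3: Under H0 (random ordering), E[R] = 2*n_A*n_B/(n_A+n_B) + 1 = 2*7*7/14 + 1 = 8.0000.
        Var[R] = 2*n_A*n_B*(2*n_A*n_B - n_A - n_B) / ((n_A+n_B)^2 * (n_A+n_B-1)) = 8232/2548 = 3.2308.
        SD[R] = 1.7974.
Step 4: R = E[R], so z = 0 with no continuity correction.
Step 5: Two-sided p-value via normal approximation = 2*(1 - Phi(|z|)) = 1.000000.
Step 6: alpha = 0.1. fail to reject H0.

R = 8, z = 0.0000, p = 1.000000, fail to reject H0.


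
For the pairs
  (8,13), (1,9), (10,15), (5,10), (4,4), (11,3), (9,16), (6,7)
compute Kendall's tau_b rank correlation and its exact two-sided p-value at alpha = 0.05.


Step 1: Enumerate the 28 unordered pairs (i,j) with i<j and classify each by sign(x_j-x_i) * sign(y_j-y_i).
  (1,2):dx=-7,dy=-4->C; (1,3):dx=+2,dy=+2->C; (1,4):dx=-3,dy=-3->C; (1,5):dx=-4,dy=-9->C
  (1,6):dx=+3,dy=-10->D; (1,7):dx=+1,dy=+3->C; (1,8):dx=-2,dy=-6->C; (2,3):dx=+9,dy=+6->C
  (2,4):dx=+4,dy=+1->C; (2,5):dx=+3,dy=-5->D; (2,6):dx=+10,dy=-6->D; (2,7):dx=+8,dy=+7->C
  (2,8):dx=+5,dy=-2->D; (3,4):dx=-5,dy=-5->C; (3,5):dx=-6,dy=-11->C; (3,6):dx=+1,dy=-12->D
  (3,7):dx=-1,dy=+1->D; (3,8):dx=-4,dy=-8->C; (4,5):dx=-1,dy=-6->C; (4,6):dx=+6,dy=-7->D
  (4,7):dx=+4,dy=+6->C; (4,8):dx=+1,dy=-3->D; (5,6):dx=+7,dy=-1->D; (5,7):dx=+5,dy=+12->C
  (5,8):dx=+2,dy=+3->C; (6,7):dx=-2,dy=+13->D; (6,8):dx=-5,dy=+4->D; (7,8):dx=-3,dy=-9->C
Step 2: C = 17, D = 11, total pairs = 28.
Step 3: tau = (C - D)/(n(n-1)/2) = (17 - 11)/28 = 0.214286.
Step 4: Exact two-sided p-value (enumerate n! = 40320 permutations of y under H0): p = 0.548413.
Step 5: alpha = 0.05. fail to reject H0.

tau_b = 0.2143 (C=17, D=11), p = 0.548413, fail to reject H0.


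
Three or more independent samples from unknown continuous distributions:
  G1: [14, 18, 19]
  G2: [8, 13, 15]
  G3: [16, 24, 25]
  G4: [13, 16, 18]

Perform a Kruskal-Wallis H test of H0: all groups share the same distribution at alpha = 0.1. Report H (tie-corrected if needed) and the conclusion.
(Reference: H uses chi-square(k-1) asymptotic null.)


Step 1: Combine all N = 12 observations and assign midranks.
sorted (value, group, rank): (8,G2,1), (13,G2,2.5), (13,G4,2.5), (14,G1,4), (15,G2,5), (16,G3,6.5), (16,G4,6.5), (18,G1,8.5), (18,G4,8.5), (19,G1,10), (24,G3,11), (25,G3,12)
Step 2: Sum ranks within each group.
R_1 = 22.5 (n_1 = 3)
R_2 = 8.5 (n_2 = 3)
R_3 = 29.5 (n_3 = 3)
R_4 = 17.5 (n_4 = 3)
Step 3: H = 12/(N(N+1)) * sum(R_i^2/n_i) - 3(N+1)
     = 12/(12*13) * (22.5^2/3 + 8.5^2/3 + 29.5^2/3 + 17.5^2/3) - 3*13
     = 0.076923 * 585 - 39
     = 6.000000.
Step 4: Ties present; correction factor C = 1 - 18/(12^3 - 12) = 0.989510. Corrected H = 6.000000 / 0.989510 = 6.063604.
Step 5: Under H0, H ~ chi^2(3); p-value = 0.108556.
Step 6: alpha = 0.1. fail to reject H0.

H = 6.0636, df = 3, p = 0.108556, fail to reject H0.


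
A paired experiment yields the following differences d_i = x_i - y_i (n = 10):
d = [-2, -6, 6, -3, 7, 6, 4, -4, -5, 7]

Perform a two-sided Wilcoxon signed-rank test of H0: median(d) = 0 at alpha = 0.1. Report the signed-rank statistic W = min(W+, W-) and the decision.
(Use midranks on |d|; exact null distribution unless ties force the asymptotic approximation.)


Step 1: Drop any zero differences (none here) and take |d_i|.
|d| = [2, 6, 6, 3, 7, 6, 4, 4, 5, 7]
Step 2: Midrank |d_i| (ties get averaged ranks).
ranks: |2|->1, |6|->7, |6|->7, |3|->2, |7|->9.5, |6|->7, |4|->3.5, |4|->3.5, |5|->5, |7|->9.5
Step 3: Attach original signs; sum ranks with positive sign and with negative sign.
W+ = 7 + 9.5 + 7 + 3.5 + 9.5 = 36.5
W- = 1 + 7 + 2 + 3.5 + 5 = 18.5
(Check: W+ + W- = 55 should equal n(n+1)/2 = 55.)
Step 4: Test statistic W = min(W+, W-) = 18.5.
Step 5: Ties in |d|, so use the tie-corrected normal approximation.
        E[W] = n(n+1)/4 = 10*11/4 = 27.5.
        Tie groups: |d|=4 (t=2), |d|=6 (t=3), |d|=7 (t=2); sum(t^3 - t) = 36.
        Var[W] = n(n+1)(2n+1)/24 - sum(t^3-t)/48 = 2310/24 - 36/48 = 95.5.
        z = (W - E[W]) / sqrt(Var[W]) = (18.5 - 27.5) / 9.7724 = -0.9210.
        Two-sided p = 2*Phi(z) = 0.357071.
Step 6: alpha = 0.1. fail to reject H0.

W+ = 36.5, W- = 18.5, W = min = 18.5, p = 0.357071, fail to reject H0.


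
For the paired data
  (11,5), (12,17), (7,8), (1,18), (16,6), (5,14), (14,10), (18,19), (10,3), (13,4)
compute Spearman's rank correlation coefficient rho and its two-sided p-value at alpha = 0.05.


Step 1: Rank x and y separately (midranks; no ties here).
rank(x): 11->5, 12->6, 7->3, 1->1, 16->9, 5->2, 14->8, 18->10, 10->4, 13->7
rank(y): 5->3, 17->8, 8->5, 18->9, 6->4, 14->7, 10->6, 19->10, 3->1, 4->2
Step 2: d_i = R_x(i) - R_y(i); compute d_i^2.
  (5-3)^2=4, (6-8)^2=4, (3-5)^2=4, (1-9)^2=64, (9-4)^2=25, (2-7)^2=25, (8-6)^2=4, (10-10)^2=0, (4-1)^2=9, (7-2)^2=25
sum(d^2) = 164.
Step 3: rho = 1 - 6*164 / (10*(10^2 - 1)) = 1 - 984/990 = 0.006061.
Step 4: Under H0, t = rho * sqrt((n-2)/(1-rho^2)) = 0.0171 ~ t(8).
Step 5: Two-sided p-value from the t-distribution with 8 df = 0.986743.
Step 6: alpha = 0.05. fail to reject H0.

rho = 0.0061, p = 0.986743, fail to reject H0 at alpha = 0.05.


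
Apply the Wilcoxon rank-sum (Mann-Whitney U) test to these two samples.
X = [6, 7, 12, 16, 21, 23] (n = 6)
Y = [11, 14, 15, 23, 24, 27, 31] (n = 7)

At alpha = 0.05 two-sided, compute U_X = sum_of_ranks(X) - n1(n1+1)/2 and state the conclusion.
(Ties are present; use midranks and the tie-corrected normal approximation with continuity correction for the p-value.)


Step 1: Combine and sort all 13 observations; assign midranks.
sorted (value, group): (6,X), (7,X), (11,Y), (12,X), (14,Y), (15,Y), (16,X), (21,X), (23,X), (23,Y), (24,Y), (27,Y), (31,Y)
ranks: 6->1, 7->2, 11->3, 12->4, 14->5, 15->6, 16->7, 21->8, 23->9.5, 23->9.5, 24->11, 27->12, 31->13
Step 2: Rank sum for X: R1 = 1 + 2 + 4 + 7 + 8 + 9.5 = 31.5.
Step 3: U_X = R1 - n1(n1+1)/2 = 31.5 - 6*7/2 = 31.5 - 21 = 10.5.
       U_Y = n1*n2 - U_X = 42 - 10.5 = 31.5.
Step 4: Ties are present, so use the tie-corrected normal approximation (with continuity correction) for the p-value.
Step 5: p-value = 0.152563; compare to alpha = 0.05. fail to reject H0.

U_X = 10.5, p = 0.152563, fail to reject H0 at alpha = 0.05.


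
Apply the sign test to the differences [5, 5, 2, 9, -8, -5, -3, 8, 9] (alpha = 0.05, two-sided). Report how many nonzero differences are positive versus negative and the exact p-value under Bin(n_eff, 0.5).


Step 1: Discard zero differences. Original n = 9; n_eff = number of nonzero differences = 9.
Nonzero differences (with sign): +5, +5, +2, +9, -8, -5, -3, +8, +9
Step 2: Count signs: positive = 6, negative = 3.
Step 3: Under H0: P(positive) = 0.5, so the number of positives S ~ Bin(9, 0.5).
Step 4: Two-sided exact p-value = sum of Bin(9,0.5) probabilities at or below the observed probability = 0.507812.
Step 5: alpha = 0.05. fail to reject H0.

n_eff = 9, pos = 6, neg = 3, p = 0.507812, fail to reject H0.


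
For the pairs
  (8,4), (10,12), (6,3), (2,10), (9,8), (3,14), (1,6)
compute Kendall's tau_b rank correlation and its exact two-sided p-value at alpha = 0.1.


Step 1: Enumerate the 21 unordered pairs (i,j) with i<j and classify each by sign(x_j-x_i) * sign(y_j-y_i).
  (1,2):dx=+2,dy=+8->C; (1,3):dx=-2,dy=-1->C; (1,4):dx=-6,dy=+6->D; (1,5):dx=+1,dy=+4->C
  (1,6):dx=-5,dy=+10->D; (1,7):dx=-7,dy=+2->D; (2,3):dx=-4,dy=-9->C; (2,4):dx=-8,dy=-2->C
  (2,5):dx=-1,dy=-4->C; (2,6):dx=-7,dy=+2->D; (2,7):dx=-9,dy=-6->C; (3,4):dx=-4,dy=+7->D
  (3,5):dx=+3,dy=+5->C; (3,6):dx=-3,dy=+11->D; (3,7):dx=-5,dy=+3->D; (4,5):dx=+7,dy=-2->D
  (4,6):dx=+1,dy=+4->C; (4,7):dx=-1,dy=-4->C; (5,6):dx=-6,dy=+6->D; (5,7):dx=-8,dy=-2->C
  (6,7):dx=-2,dy=-8->C
Step 2: C = 12, D = 9, total pairs = 21.
Step 3: tau = (C - D)/(n(n-1)/2) = (12 - 9)/21 = 0.142857.
Step 4: Exact two-sided p-value (enumerate n! = 5040 permutations of y under H0): p = 0.772619.
Step 5: alpha = 0.1. fail to reject H0.

tau_b = 0.1429 (C=12, D=9), p = 0.772619, fail to reject H0.


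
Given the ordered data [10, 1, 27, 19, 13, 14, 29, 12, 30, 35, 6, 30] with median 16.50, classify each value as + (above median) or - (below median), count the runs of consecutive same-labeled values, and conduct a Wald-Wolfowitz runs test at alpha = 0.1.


Step 1: Compute median = 16.50; label A = above, B = below.
Labels in order: BBAABBABAABA  (n_A = 6, n_B = 6)
Step 2: Count runs R = 8.
Step 3: Under H0 (random ordering), E[R] = 2*n_A*n_B/(n_A+n_B) + 1 = 2*6*6/12 + 1 = 7.0000.
        Var[R] = 2*n_A*n_B*(2*n_A*n_B - n_A - n_B) / ((n_A+n_B)^2 * (n_A+n_B-1)) = 4320/1584 = 2.7273.
        SD[R] = 1.6514.
Step 4: Continuity-corrected z = (R - 0.5 - E[R]) / SD[R] = (8 - 0.5 - 7.0000) / 1.6514 = 0.3028.
Step 5: Two-sided p-value via normal approximation = 2*(1 - Phi(|z|)) = 0.762069.
Step 6: alpha = 0.1. fail to reject H0.

R = 8, z = 0.3028, p = 0.762069, fail to reject H0.


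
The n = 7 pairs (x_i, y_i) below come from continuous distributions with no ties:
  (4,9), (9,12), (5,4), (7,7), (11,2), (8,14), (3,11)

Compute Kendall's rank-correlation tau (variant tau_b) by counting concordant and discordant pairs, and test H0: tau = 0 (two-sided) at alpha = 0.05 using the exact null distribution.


Step 1: Enumerate the 21 unordered pairs (i,j) with i<j and classify each by sign(x_j-x_i) * sign(y_j-y_i).
  (1,2):dx=+5,dy=+3->C; (1,3):dx=+1,dy=-5->D; (1,4):dx=+3,dy=-2->D; (1,5):dx=+7,dy=-7->D
  (1,6):dx=+4,dy=+5->C; (1,7):dx=-1,dy=+2->D; (2,3):dx=-4,dy=-8->C; (2,4):dx=-2,dy=-5->C
  (2,5):dx=+2,dy=-10->D; (2,6):dx=-1,dy=+2->D; (2,7):dx=-6,dy=-1->C; (3,4):dx=+2,dy=+3->C
  (3,5):dx=+6,dy=-2->D; (3,6):dx=+3,dy=+10->C; (3,7):dx=-2,dy=+7->D; (4,5):dx=+4,dy=-5->D
  (4,6):dx=+1,dy=+7->C; (4,7):dx=-4,dy=+4->D; (5,6):dx=-3,dy=+12->D; (5,7):dx=-8,dy=+9->D
  (6,7):dx=-5,dy=-3->C
Step 2: C = 9, D = 12, total pairs = 21.
Step 3: tau = (C - D)/(n(n-1)/2) = (9 - 12)/21 = -0.142857.
Step 4: Exact two-sided p-value (enumerate n! = 5040 permutations of y under H0): p = 0.772619.
Step 5: alpha = 0.05. fail to reject H0.

tau_b = -0.1429 (C=9, D=12), p = 0.772619, fail to reject H0.


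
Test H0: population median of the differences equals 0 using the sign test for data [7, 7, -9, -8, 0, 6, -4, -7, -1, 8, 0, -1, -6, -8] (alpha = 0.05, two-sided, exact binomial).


Step 1: Discard zero differences. Original n = 14; n_eff = number of nonzero differences = 12.
Nonzero differences (with sign): +7, +7, -9, -8, +6, -4, -7, -1, +8, -1, -6, -8
Step 2: Count signs: positive = 4, negative = 8.
Step 3: Under H0: P(positive) = 0.5, so the number of positives S ~ Bin(12, 0.5).
Step 4: Two-sided exact p-value = sum of Bin(12,0.5) probabilities at or below the observed probability = 0.387695.
Step 5: alpha = 0.05. fail to reject H0.

n_eff = 12, pos = 4, neg = 8, p = 0.387695, fail to reject H0.


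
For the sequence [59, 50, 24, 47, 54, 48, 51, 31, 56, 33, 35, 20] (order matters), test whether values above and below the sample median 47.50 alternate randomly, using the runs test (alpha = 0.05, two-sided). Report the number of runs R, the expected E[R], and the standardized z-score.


Step 1: Compute median = 47.50; label A = above, B = below.
Labels in order: AABBAAABABBB  (n_A = 6, n_B = 6)
Step 2: Count runs R = 6.
Step 3: Under H0 (random ordering), E[R] = 2*n_A*n_B/(n_A+n_B) + 1 = 2*6*6/12 + 1 = 7.0000.
        Var[R] = 2*n_A*n_B*(2*n_A*n_B - n_A - n_B) / ((n_A+n_B)^2 * (n_A+n_B-1)) = 4320/1584 = 2.7273.
        SD[R] = 1.6514.
Step 4: Continuity-corrected z = (R + 0.5 - E[R]) / SD[R] = (6 + 0.5 - 7.0000) / 1.6514 = -0.3028.
Step 5: Two-sided p-value via normal approximation = 2*(1 - Phi(|z|)) = 0.762069.
Step 6: alpha = 0.05. fail to reject H0.

R = 6, z = -0.3028, p = 0.762069, fail to reject H0.


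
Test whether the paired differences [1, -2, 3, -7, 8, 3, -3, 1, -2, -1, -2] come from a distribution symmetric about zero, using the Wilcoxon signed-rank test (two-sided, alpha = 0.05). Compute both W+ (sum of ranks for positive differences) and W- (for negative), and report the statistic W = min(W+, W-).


Step 1: Drop any zero differences (none here) and take |d_i|.
|d| = [1, 2, 3, 7, 8, 3, 3, 1, 2, 1, 2]
Step 2: Midrank |d_i| (ties get averaged ranks).
ranks: |1|->2, |2|->5, |3|->8, |7|->10, |8|->11, |3|->8, |3|->8, |1|->2, |2|->5, |1|->2, |2|->5
Step 3: Attach original signs; sum ranks with positive sign and with negative sign.
W+ = 2 + 8 + 11 + 8 + 2 = 31
W- = 5 + 10 + 8 + 5 + 2 + 5 = 35
(Check: W+ + W- = 66 should equal n(n+1)/2 = 66.)
Step 4: Test statistic W = min(W+, W-) = 31.
Step 5: Ties in |d|, so use the tie-corrected normal approximation.
        E[W] = n(n+1)/4 = 11*12/4 = 33.
        Tie groups: |d|=1 (t=3), |d|=2 (t=3), |d|=3 (t=3); sum(t^3 - t) = 72.
        Var[W] = n(n+1)(2n+1)/24 - sum(t^3-t)/48 = 3036/24 - 72/48 = 125.
        z = (W - E[W]) / sqrt(Var[W]) = (31 - 33) / 11.1803 = -0.1789.
        Two-sided p = 2*Phi(z) = 0.858028.
Step 6: alpha = 0.05. fail to reject H0.

W+ = 31, W- = 35, W = min = 31, p = 0.858028, fail to reject H0.


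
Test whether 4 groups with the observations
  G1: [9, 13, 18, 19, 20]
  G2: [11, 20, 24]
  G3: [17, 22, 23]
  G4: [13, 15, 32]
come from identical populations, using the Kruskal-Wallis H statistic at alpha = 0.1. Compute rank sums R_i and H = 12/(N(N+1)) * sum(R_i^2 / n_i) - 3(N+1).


Step 1: Combine all N = 14 observations and assign midranks.
sorted (value, group, rank): (9,G1,1), (11,G2,2), (13,G1,3.5), (13,G4,3.5), (15,G4,5), (17,G3,6), (18,G1,7), (19,G1,8), (20,G1,9.5), (20,G2,9.5), (22,G3,11), (23,G3,12), (24,G2,13), (32,G4,14)
Step 2: Sum ranks within each group.
R_1 = 29 (n_1 = 5)
R_2 = 24.5 (n_2 = 3)
R_3 = 29 (n_3 = 3)
R_4 = 22.5 (n_4 = 3)
Step 3: H = 12/(N(N+1)) * sum(R_i^2/n_i) - 3(N+1)
     = 12/(14*15) * (29^2/5 + 24.5^2/3 + 29^2/3 + 22.5^2/3) - 3*15
     = 0.057143 * 817.367 - 45
     = 1.706667.
Step 4: Ties present; correction factor C = 1 - 12/(14^3 - 14) = 0.995604. Corrected H = 1.706667 / 0.995604 = 1.714202.
Step 5: Under H0, H ~ chi^2(3); p-value = 0.633781.
Step 6: alpha = 0.1. fail to reject H0.

H = 1.7142, df = 3, p = 0.633781, fail to reject H0.


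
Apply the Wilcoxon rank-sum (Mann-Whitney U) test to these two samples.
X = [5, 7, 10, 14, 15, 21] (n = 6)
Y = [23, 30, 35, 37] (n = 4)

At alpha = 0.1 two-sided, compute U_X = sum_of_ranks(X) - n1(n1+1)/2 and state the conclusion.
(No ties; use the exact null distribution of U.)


Step 1: Combine and sort all 10 observations; assign midranks.
sorted (value, group): (5,X), (7,X), (10,X), (14,X), (15,X), (21,X), (23,Y), (30,Y), (35,Y), (37,Y)
ranks: 5->1, 7->2, 10->3, 14->4, 15->5, 21->6, 23->7, 30->8, 35->9, 37->10
Step 2: Rank sum for X: R1 = 1 + 2 + 3 + 4 + 5 + 6 = 21.
Step 3: U_X = R1 - n1(n1+1)/2 = 21 - 6*7/2 = 21 - 21 = 0.
       U_Y = n1*n2 - U_X = 24 - 0 = 24.
Step 4: No ties, so the exact null distribution of U (based on enumerating the C(10,6) = 210 equally likely rank assignments) gives the two-sided p-value.
Step 5: p-value = 0.009524; compare to alpha = 0.1. reject H0.

U_X = 0, p = 0.009524, reject H0 at alpha = 0.1.


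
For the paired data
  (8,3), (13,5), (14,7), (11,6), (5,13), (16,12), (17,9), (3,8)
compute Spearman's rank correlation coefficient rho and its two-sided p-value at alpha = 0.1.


Step 1: Rank x and y separately (midranks; no ties here).
rank(x): 8->3, 13->5, 14->6, 11->4, 5->2, 16->7, 17->8, 3->1
rank(y): 3->1, 5->2, 7->4, 6->3, 13->8, 12->7, 9->6, 8->5
Step 2: d_i = R_x(i) - R_y(i); compute d_i^2.
  (3-1)^2=4, (5-2)^2=9, (6-4)^2=4, (4-3)^2=1, (2-8)^2=36, (7-7)^2=0, (8-6)^2=4, (1-5)^2=16
sum(d^2) = 74.
Step 3: rho = 1 - 6*74 / (8*(8^2 - 1)) = 1 - 444/504 = 0.119048.
Step 4: Under H0, t = rho * sqrt((n-2)/(1-rho^2)) = 0.2937 ~ t(6).
Step 5: Two-sided p-value from the t-distribution with 6 df = 0.778886.
Step 6: alpha = 0.1. fail to reject H0.

rho = 0.1190, p = 0.778886, fail to reject H0 at alpha = 0.1.


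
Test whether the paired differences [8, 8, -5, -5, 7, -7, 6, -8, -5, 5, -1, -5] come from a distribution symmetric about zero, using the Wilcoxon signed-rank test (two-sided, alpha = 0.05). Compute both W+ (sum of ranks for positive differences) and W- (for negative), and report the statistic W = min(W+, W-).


Step 1: Drop any zero differences (none here) and take |d_i|.
|d| = [8, 8, 5, 5, 7, 7, 6, 8, 5, 5, 1, 5]
Step 2: Midrank |d_i| (ties get averaged ranks).
ranks: |8|->11, |8|->11, |5|->4, |5|->4, |7|->8.5, |7|->8.5, |6|->7, |8|->11, |5|->4, |5|->4, |1|->1, |5|->4
Step 3: Attach original signs; sum ranks with positive sign and with negative sign.
W+ = 11 + 11 + 8.5 + 7 + 4 = 41.5
W- = 4 + 4 + 8.5 + 11 + 4 + 1 + 4 = 36.5
(Check: W+ + W- = 78 should equal n(n+1)/2 = 78.)
Step 4: Test statistic W = min(W+, W-) = 36.5.
Step 5: Ties in |d|, so use the tie-corrected normal approximation.
        E[W] = n(n+1)/4 = 12*13/4 = 39.
        Tie groups: |d|=5 (t=5), |d|=7 (t=2), |d|=8 (t=3); sum(t^3 - t) = 150.
        Var[W] = n(n+1)(2n+1)/24 - sum(t^3-t)/48 = 3900/24 - 150/48 = 159.375.
        z = (W - E[W]) / sqrt(Var[W]) = (36.5 - 39) / 12.6244 = -0.1980.
        Two-sided p = 2*Phi(z) = 0.843022.
Step 6: alpha = 0.05. fail to reject H0.

W+ = 41.5, W- = 36.5, W = min = 36.5, p = 0.843022, fail to reject H0.


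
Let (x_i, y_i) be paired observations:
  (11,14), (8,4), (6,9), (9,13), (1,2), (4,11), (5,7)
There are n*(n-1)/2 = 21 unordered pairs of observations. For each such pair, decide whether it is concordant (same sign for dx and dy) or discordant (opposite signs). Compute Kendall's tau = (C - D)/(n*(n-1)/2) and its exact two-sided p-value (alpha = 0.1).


Step 1: Enumerate the 21 unordered pairs (i,j) with i<j and classify each by sign(x_j-x_i) * sign(y_j-y_i).
  (1,2):dx=-3,dy=-10->C; (1,3):dx=-5,dy=-5->C; (1,4):dx=-2,dy=-1->C; (1,5):dx=-10,dy=-12->C
  (1,6):dx=-7,dy=-3->C; (1,7):dx=-6,dy=-7->C; (2,3):dx=-2,dy=+5->D; (2,4):dx=+1,dy=+9->C
  (2,5):dx=-7,dy=-2->C; (2,6):dx=-4,dy=+7->D; (2,7):dx=-3,dy=+3->D; (3,4):dx=+3,dy=+4->C
  (3,5):dx=-5,dy=-7->C; (3,6):dx=-2,dy=+2->D; (3,7):dx=-1,dy=-2->C; (4,5):dx=-8,dy=-11->C
  (4,6):dx=-5,dy=-2->C; (4,7):dx=-4,dy=-6->C; (5,6):dx=+3,dy=+9->C; (5,7):dx=+4,dy=+5->C
  (6,7):dx=+1,dy=-4->D
Step 2: C = 16, D = 5, total pairs = 21.
Step 3: tau = (C - D)/(n(n-1)/2) = (16 - 5)/21 = 0.523810.
Step 4: Exact two-sided p-value (enumerate n! = 5040 permutations of y under H0): p = 0.136111.
Step 5: alpha = 0.1. fail to reject H0.

tau_b = 0.5238 (C=16, D=5), p = 0.136111, fail to reject H0.


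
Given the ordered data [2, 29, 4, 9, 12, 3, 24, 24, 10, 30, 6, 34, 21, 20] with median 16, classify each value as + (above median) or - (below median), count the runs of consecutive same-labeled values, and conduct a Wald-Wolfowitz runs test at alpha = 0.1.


Step 1: Compute median = 16; label A = above, B = below.
Labels in order: BABBBBAABABAAA  (n_A = 7, n_B = 7)
Step 2: Count runs R = 8.
Step 3: Under H0 (random ordering), E[R] = 2*n_A*n_B/(n_A+n_B) + 1 = 2*7*7/14 + 1 = 8.0000.
        Var[R] = 2*n_A*n_B*(2*n_A*n_B - n_A - n_B) / ((n_A+n_B)^2 * (n_A+n_B-1)) = 8232/2548 = 3.2308.
        SD[R] = 1.7974.
Step 4: R = E[R], so z = 0 with no continuity correction.
Step 5: Two-sided p-value via normal approximation = 2*(1 - Phi(|z|)) = 1.000000.
Step 6: alpha = 0.1. fail to reject H0.

R = 8, z = 0.0000, p = 1.000000, fail to reject H0.


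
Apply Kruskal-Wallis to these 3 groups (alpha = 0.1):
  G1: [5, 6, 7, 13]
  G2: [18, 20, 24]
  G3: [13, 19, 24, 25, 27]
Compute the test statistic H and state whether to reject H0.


Step 1: Combine all N = 12 observations and assign midranks.
sorted (value, group, rank): (5,G1,1), (6,G1,2), (7,G1,3), (13,G1,4.5), (13,G3,4.5), (18,G2,6), (19,G3,7), (20,G2,8), (24,G2,9.5), (24,G3,9.5), (25,G3,11), (27,G3,12)
Step 2: Sum ranks within each group.
R_1 = 10.5 (n_1 = 4)
R_2 = 23.5 (n_2 = 3)
R_3 = 44 (n_3 = 5)
Step 3: H = 12/(N(N+1)) * sum(R_i^2/n_i) - 3(N+1)
     = 12/(12*13) * (10.5^2/4 + 23.5^2/3 + 44^2/5) - 3*13
     = 0.076923 * 598.846 - 39
     = 7.065064.
Step 4: Ties present; correction factor C = 1 - 12/(12^3 - 12) = 0.993007. Corrected H = 7.065064 / 0.993007 = 7.114818.
Step 5: Under H0, H ~ chi^2(2); p-value = 0.028513.
Step 6: alpha = 0.1. reject H0.

H = 7.1148, df = 2, p = 0.028513, reject H0.


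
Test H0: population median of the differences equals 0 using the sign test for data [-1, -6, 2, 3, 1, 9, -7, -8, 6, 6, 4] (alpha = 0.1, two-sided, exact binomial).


Step 1: Discard zero differences. Original n = 11; n_eff = number of nonzero differences = 11.
Nonzero differences (with sign): -1, -6, +2, +3, +1, +9, -7, -8, +6, +6, +4
Step 2: Count signs: positive = 7, negative = 4.
Step 3: Under H0: P(positive) = 0.5, so the number of positives S ~ Bin(11, 0.5).
Step 4: Two-sided exact p-value = sum of Bin(11,0.5) probabilities at or below the observed probability = 0.548828.
Step 5: alpha = 0.1. fail to reject H0.

n_eff = 11, pos = 7, neg = 4, p = 0.548828, fail to reject H0.


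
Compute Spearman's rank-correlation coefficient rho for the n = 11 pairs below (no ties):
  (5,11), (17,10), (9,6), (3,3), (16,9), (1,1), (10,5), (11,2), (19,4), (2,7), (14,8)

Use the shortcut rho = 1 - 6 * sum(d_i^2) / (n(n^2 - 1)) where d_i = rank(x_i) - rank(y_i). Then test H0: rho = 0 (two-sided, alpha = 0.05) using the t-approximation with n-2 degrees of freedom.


Step 1: Rank x and y separately (midranks; no ties here).
rank(x): 5->4, 17->10, 9->5, 3->3, 16->9, 1->1, 10->6, 11->7, 19->11, 2->2, 14->8
rank(y): 11->11, 10->10, 6->6, 3->3, 9->9, 1->1, 5->5, 2->2, 4->4, 7->7, 8->8
Step 2: d_i = R_x(i) - R_y(i); compute d_i^2.
  (4-11)^2=49, (10-10)^2=0, (5-6)^2=1, (3-3)^2=0, (9-9)^2=0, (1-1)^2=0, (6-5)^2=1, (7-2)^2=25, (11-4)^2=49, (2-7)^2=25, (8-8)^2=0
sum(d^2) = 150.
Step 3: rho = 1 - 6*150 / (11*(11^2 - 1)) = 1 - 900/1320 = 0.318182.
Step 4: Under H0, t = rho * sqrt((n-2)/(1-rho^2)) = 1.0069 ~ t(9).
Step 5: Two-sided p-value from the t-distribution with 9 df = 0.340298.
Step 6: alpha = 0.05. fail to reject H0.

rho = 0.3182, p = 0.340298, fail to reject H0 at alpha = 0.05.


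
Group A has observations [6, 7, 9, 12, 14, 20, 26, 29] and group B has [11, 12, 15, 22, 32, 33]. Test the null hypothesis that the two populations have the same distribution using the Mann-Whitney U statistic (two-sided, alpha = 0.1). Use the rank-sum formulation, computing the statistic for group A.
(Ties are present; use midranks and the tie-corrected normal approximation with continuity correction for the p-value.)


Step 1: Combine and sort all 14 observations; assign midranks.
sorted (value, group): (6,X), (7,X), (9,X), (11,Y), (12,X), (12,Y), (14,X), (15,Y), (20,X), (22,Y), (26,X), (29,X), (32,Y), (33,Y)
ranks: 6->1, 7->2, 9->3, 11->4, 12->5.5, 12->5.5, 14->7, 15->8, 20->9, 22->10, 26->11, 29->12, 32->13, 33->14
Step 2: Rank sum for X: R1 = 1 + 2 + 3 + 5.5 + 7 + 9 + 11 + 12 = 50.5.
Step 3: U_X = R1 - n1(n1+1)/2 = 50.5 - 8*9/2 = 50.5 - 36 = 14.5.
       U_Y = n1*n2 - U_X = 48 - 14.5 = 33.5.
Step 4: Ties are present, so use the tie-corrected normal approximation (with continuity correction) for the p-value.
Step 5: p-value = 0.244759; compare to alpha = 0.1. fail to reject H0.

U_X = 14.5, p = 0.244759, fail to reject H0 at alpha = 0.1.


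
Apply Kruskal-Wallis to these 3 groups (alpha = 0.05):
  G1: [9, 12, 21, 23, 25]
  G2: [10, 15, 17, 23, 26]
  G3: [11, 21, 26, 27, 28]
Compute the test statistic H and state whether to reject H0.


Step 1: Combine all N = 15 observations and assign midranks.
sorted (value, group, rank): (9,G1,1), (10,G2,2), (11,G3,3), (12,G1,4), (15,G2,5), (17,G2,6), (21,G1,7.5), (21,G3,7.5), (23,G1,9.5), (23,G2,9.5), (25,G1,11), (26,G2,12.5), (26,G3,12.5), (27,G3,14), (28,G3,15)
Step 2: Sum ranks within each group.
R_1 = 33 (n_1 = 5)
R_2 = 35 (n_2 = 5)
R_3 = 52 (n_3 = 5)
Step 3: H = 12/(N(N+1)) * sum(R_i^2/n_i) - 3(N+1)
     = 12/(15*16) * (33^2/5 + 35^2/5 + 52^2/5) - 3*16
     = 0.050000 * 1003.6 - 48
     = 2.180000.
Step 4: Ties present; correction factor C = 1 - 18/(15^3 - 15) = 0.994643. Corrected H = 2.180000 / 0.994643 = 2.191741.
Step 5: Under H0, H ~ chi^2(2); p-value = 0.334248.
Step 6: alpha = 0.05. fail to reject H0.

H = 2.1917, df = 2, p = 0.334248, fail to reject H0.
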